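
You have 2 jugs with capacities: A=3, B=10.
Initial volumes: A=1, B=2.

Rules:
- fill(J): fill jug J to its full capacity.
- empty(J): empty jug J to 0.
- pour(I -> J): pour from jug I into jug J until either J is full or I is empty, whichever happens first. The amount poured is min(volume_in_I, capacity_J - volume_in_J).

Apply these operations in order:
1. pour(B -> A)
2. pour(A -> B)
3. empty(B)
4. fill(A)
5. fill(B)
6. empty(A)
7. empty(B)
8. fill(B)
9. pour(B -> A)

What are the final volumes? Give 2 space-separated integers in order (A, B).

Step 1: pour(B -> A) -> (A=3 B=0)
Step 2: pour(A -> B) -> (A=0 B=3)
Step 3: empty(B) -> (A=0 B=0)
Step 4: fill(A) -> (A=3 B=0)
Step 5: fill(B) -> (A=3 B=10)
Step 6: empty(A) -> (A=0 B=10)
Step 7: empty(B) -> (A=0 B=0)
Step 8: fill(B) -> (A=0 B=10)
Step 9: pour(B -> A) -> (A=3 B=7)

Answer: 3 7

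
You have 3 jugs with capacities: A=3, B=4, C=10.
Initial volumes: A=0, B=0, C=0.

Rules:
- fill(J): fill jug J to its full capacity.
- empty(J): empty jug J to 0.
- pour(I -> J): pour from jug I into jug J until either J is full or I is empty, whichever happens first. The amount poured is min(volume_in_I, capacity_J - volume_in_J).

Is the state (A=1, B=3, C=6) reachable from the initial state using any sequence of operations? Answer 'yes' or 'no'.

Answer: no

Derivation:
BFS explored all 166 reachable states.
Reachable set includes: (0,0,0), (0,0,1), (0,0,2), (0,0,3), (0,0,4), (0,0,5), (0,0,6), (0,0,7), (0,0,8), (0,0,9), (0,0,10), (0,1,0) ...
Target (A=1, B=3, C=6) not in reachable set → no.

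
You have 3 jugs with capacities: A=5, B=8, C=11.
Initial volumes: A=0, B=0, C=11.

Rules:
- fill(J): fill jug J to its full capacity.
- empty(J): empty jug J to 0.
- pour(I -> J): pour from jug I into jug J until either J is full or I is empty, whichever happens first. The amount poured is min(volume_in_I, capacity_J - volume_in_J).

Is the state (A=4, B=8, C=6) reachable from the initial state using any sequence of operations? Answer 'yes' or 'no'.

Answer: yes

Derivation:
BFS from (A=0, B=0, C=11):
  1. fill(A) -> (A=5 B=0 C=11)
  2. fill(B) -> (A=5 B=8 C=11)
  3. empty(C) -> (A=5 B=8 C=0)
  4. pour(A -> C) -> (A=0 B=8 C=5)
  5. fill(A) -> (A=5 B=8 C=5)
  6. pour(A -> C) -> (A=0 B=8 C=10)
  7. pour(B -> A) -> (A=5 B=3 C=10)
  8. pour(A -> C) -> (A=4 B=3 C=11)
  9. pour(C -> B) -> (A=4 B=8 C=6)
Target reached → yes.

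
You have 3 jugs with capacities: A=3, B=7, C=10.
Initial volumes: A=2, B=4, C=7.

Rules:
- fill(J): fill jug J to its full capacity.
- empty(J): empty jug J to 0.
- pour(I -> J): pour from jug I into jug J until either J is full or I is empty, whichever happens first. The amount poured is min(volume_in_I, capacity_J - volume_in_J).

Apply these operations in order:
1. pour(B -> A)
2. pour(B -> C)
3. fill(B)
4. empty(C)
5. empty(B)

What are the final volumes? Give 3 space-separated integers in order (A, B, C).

Answer: 3 0 0

Derivation:
Step 1: pour(B -> A) -> (A=3 B=3 C=7)
Step 2: pour(B -> C) -> (A=3 B=0 C=10)
Step 3: fill(B) -> (A=3 B=7 C=10)
Step 4: empty(C) -> (A=3 B=7 C=0)
Step 5: empty(B) -> (A=3 B=0 C=0)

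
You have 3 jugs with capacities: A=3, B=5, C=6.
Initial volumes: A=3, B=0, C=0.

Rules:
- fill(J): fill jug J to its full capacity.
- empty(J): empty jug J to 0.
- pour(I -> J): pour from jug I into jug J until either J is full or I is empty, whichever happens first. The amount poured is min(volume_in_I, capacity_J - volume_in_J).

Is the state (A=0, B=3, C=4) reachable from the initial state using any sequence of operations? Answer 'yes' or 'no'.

Answer: yes

Derivation:
BFS from (A=3, B=0, C=0):
  1. fill(C) -> (A=3 B=0 C=6)
  2. pour(A -> B) -> (A=0 B=3 C=6)
  3. fill(A) -> (A=3 B=3 C=6)
  4. pour(C -> B) -> (A=3 B=5 C=4)
  5. empty(B) -> (A=3 B=0 C=4)
  6. pour(A -> B) -> (A=0 B=3 C=4)
Target reached → yes.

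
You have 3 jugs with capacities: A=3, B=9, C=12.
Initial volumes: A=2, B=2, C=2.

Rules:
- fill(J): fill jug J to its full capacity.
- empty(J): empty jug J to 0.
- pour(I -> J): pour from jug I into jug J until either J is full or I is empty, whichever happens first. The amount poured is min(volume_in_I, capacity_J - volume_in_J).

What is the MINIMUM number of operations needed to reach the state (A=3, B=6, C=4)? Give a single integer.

Answer: 3

Derivation:
BFS from (A=2, B=2, C=2). One shortest path:
  1. fill(B) -> (A=2 B=9 C=2)
  2. pour(A -> C) -> (A=0 B=9 C=4)
  3. pour(B -> A) -> (A=3 B=6 C=4)
Reached target in 3 moves.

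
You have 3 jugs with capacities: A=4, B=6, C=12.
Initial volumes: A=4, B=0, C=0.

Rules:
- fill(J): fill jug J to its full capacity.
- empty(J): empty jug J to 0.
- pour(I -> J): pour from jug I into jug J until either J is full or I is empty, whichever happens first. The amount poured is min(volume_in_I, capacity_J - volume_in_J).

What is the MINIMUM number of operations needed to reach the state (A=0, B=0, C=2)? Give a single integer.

Answer: 5

Derivation:
BFS from (A=4, B=0, C=0). One shortest path:
  1. empty(A) -> (A=0 B=0 C=0)
  2. fill(B) -> (A=0 B=6 C=0)
  3. pour(B -> A) -> (A=4 B=2 C=0)
  4. empty(A) -> (A=0 B=2 C=0)
  5. pour(B -> C) -> (A=0 B=0 C=2)
Reached target in 5 moves.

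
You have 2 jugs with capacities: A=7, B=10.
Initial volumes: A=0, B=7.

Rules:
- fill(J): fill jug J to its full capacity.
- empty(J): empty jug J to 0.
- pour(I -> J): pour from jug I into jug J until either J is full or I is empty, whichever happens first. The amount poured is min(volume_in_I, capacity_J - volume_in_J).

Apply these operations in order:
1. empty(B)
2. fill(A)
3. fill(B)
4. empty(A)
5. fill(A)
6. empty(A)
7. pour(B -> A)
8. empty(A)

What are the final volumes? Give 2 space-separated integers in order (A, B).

Step 1: empty(B) -> (A=0 B=0)
Step 2: fill(A) -> (A=7 B=0)
Step 3: fill(B) -> (A=7 B=10)
Step 4: empty(A) -> (A=0 B=10)
Step 5: fill(A) -> (A=7 B=10)
Step 6: empty(A) -> (A=0 B=10)
Step 7: pour(B -> A) -> (A=7 B=3)
Step 8: empty(A) -> (A=0 B=3)

Answer: 0 3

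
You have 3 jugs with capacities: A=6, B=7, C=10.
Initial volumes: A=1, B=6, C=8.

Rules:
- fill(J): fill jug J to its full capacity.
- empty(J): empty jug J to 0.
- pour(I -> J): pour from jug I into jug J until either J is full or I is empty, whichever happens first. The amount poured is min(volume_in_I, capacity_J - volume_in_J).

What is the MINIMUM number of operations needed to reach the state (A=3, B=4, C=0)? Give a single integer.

Answer: 6

Derivation:
BFS from (A=1, B=6, C=8). One shortest path:
  1. empty(A) -> (A=0 B=6 C=8)
  2. pour(B -> C) -> (A=0 B=4 C=10)
  3. pour(C -> A) -> (A=6 B=4 C=4)
  4. pour(A -> B) -> (A=3 B=7 C=4)
  5. empty(B) -> (A=3 B=0 C=4)
  6. pour(C -> B) -> (A=3 B=4 C=0)
Reached target in 6 moves.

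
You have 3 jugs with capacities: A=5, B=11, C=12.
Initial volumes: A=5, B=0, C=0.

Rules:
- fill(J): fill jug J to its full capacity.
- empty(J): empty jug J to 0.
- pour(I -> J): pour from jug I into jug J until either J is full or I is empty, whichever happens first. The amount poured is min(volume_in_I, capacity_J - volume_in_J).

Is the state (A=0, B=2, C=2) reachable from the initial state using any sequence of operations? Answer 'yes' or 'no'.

Answer: yes

Derivation:
BFS from (A=5, B=0, C=0):
  1. empty(A) -> (A=0 B=0 C=0)
  2. fill(C) -> (A=0 B=0 C=12)
  3. pour(C -> A) -> (A=5 B=0 C=7)
  4. empty(A) -> (A=0 B=0 C=7)
  5. pour(C -> A) -> (A=5 B=0 C=2)
  6. empty(A) -> (A=0 B=0 C=2)
  7. pour(C -> B) -> (A=0 B=2 C=0)
  8. fill(C) -> (A=0 B=2 C=12)
  9. pour(C -> A) -> (A=5 B=2 C=7)
  10. empty(A) -> (A=0 B=2 C=7)
  11. pour(C -> A) -> (A=5 B=2 C=2)
  12. empty(A) -> (A=0 B=2 C=2)
Target reached → yes.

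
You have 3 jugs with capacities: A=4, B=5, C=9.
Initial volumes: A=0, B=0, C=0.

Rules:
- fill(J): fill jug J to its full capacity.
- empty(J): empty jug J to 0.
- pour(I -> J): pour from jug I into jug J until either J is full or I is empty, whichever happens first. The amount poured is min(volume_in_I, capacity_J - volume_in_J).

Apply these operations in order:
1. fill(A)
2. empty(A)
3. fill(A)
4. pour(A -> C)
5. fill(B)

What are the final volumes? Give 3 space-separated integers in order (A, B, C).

Step 1: fill(A) -> (A=4 B=0 C=0)
Step 2: empty(A) -> (A=0 B=0 C=0)
Step 3: fill(A) -> (A=4 B=0 C=0)
Step 4: pour(A -> C) -> (A=0 B=0 C=4)
Step 5: fill(B) -> (A=0 B=5 C=4)

Answer: 0 5 4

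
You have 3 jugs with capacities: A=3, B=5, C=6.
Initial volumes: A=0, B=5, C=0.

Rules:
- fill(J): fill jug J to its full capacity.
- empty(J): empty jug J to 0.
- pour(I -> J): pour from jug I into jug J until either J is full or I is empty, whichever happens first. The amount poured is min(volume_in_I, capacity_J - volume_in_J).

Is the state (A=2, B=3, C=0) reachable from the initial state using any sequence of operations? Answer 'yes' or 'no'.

Answer: yes

Derivation:
BFS from (A=0, B=5, C=0):
  1. pour(B -> A) -> (A=3 B=2 C=0)
  2. pour(A -> C) -> (A=0 B=2 C=3)
  3. pour(B -> A) -> (A=2 B=0 C=3)
  4. pour(C -> B) -> (A=2 B=3 C=0)
Target reached → yes.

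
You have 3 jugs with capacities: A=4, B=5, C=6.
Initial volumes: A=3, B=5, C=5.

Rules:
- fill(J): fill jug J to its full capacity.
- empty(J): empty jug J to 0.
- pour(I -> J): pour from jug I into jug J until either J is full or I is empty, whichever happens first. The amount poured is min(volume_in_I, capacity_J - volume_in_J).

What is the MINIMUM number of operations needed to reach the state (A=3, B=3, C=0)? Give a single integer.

Answer: 5

Derivation:
BFS from (A=3, B=5, C=5). One shortest path:
  1. empty(B) -> (A=3 B=0 C=5)
  2. pour(A -> B) -> (A=0 B=3 C=5)
  3. fill(A) -> (A=4 B=3 C=5)
  4. pour(A -> C) -> (A=3 B=3 C=6)
  5. empty(C) -> (A=3 B=3 C=0)
Reached target in 5 moves.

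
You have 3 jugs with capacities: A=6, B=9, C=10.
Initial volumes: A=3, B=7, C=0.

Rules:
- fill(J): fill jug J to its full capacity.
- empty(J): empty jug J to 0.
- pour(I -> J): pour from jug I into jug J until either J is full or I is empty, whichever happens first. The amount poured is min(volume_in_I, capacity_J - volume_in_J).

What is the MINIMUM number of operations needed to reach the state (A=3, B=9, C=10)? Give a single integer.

BFS from (A=3, B=7, C=0). One shortest path:
  1. fill(B) -> (A=3 B=9 C=0)
  2. fill(C) -> (A=3 B=9 C=10)
Reached target in 2 moves.

Answer: 2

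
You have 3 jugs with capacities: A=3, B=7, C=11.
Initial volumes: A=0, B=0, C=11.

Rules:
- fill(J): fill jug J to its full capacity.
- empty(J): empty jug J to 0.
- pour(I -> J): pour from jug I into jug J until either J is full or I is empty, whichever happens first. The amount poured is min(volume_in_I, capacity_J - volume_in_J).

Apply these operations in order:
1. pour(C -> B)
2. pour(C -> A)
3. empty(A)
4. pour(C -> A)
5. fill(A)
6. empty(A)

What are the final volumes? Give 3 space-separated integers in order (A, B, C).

Answer: 0 7 0

Derivation:
Step 1: pour(C -> B) -> (A=0 B=7 C=4)
Step 2: pour(C -> A) -> (A=3 B=7 C=1)
Step 3: empty(A) -> (A=0 B=7 C=1)
Step 4: pour(C -> A) -> (A=1 B=7 C=0)
Step 5: fill(A) -> (A=3 B=7 C=0)
Step 6: empty(A) -> (A=0 B=7 C=0)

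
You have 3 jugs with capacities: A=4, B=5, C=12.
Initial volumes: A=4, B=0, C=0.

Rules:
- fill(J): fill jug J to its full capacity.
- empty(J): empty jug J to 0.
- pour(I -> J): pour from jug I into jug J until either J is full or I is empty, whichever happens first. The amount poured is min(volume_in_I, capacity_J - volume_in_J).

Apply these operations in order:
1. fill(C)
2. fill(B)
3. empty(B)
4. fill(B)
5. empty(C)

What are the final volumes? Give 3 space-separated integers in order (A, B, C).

Step 1: fill(C) -> (A=4 B=0 C=12)
Step 2: fill(B) -> (A=4 B=5 C=12)
Step 3: empty(B) -> (A=4 B=0 C=12)
Step 4: fill(B) -> (A=4 B=5 C=12)
Step 5: empty(C) -> (A=4 B=5 C=0)

Answer: 4 5 0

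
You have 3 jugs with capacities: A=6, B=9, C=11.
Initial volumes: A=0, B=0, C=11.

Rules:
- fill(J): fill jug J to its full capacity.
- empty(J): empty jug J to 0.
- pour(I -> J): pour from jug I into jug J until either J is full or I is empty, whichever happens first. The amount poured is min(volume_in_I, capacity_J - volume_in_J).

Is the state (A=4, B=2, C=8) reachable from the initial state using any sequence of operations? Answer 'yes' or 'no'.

BFS explored all 440 reachable states.
Reachable set includes: (0,0,0), (0,0,1), (0,0,2), (0,0,3), (0,0,4), (0,0,5), (0,0,6), (0,0,7), (0,0,8), (0,0,9), (0,0,10), (0,0,11) ...
Target (A=4, B=2, C=8) not in reachable set → no.

Answer: no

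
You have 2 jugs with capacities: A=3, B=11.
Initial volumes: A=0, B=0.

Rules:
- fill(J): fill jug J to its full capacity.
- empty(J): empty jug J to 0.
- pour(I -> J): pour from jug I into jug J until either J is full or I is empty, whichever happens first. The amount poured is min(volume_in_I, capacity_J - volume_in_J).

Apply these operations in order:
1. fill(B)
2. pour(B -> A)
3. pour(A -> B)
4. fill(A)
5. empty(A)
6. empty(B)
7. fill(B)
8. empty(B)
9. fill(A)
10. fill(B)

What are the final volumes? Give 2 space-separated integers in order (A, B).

Step 1: fill(B) -> (A=0 B=11)
Step 2: pour(B -> A) -> (A=3 B=8)
Step 3: pour(A -> B) -> (A=0 B=11)
Step 4: fill(A) -> (A=3 B=11)
Step 5: empty(A) -> (A=0 B=11)
Step 6: empty(B) -> (A=0 B=0)
Step 7: fill(B) -> (A=0 B=11)
Step 8: empty(B) -> (A=0 B=0)
Step 9: fill(A) -> (A=3 B=0)
Step 10: fill(B) -> (A=3 B=11)

Answer: 3 11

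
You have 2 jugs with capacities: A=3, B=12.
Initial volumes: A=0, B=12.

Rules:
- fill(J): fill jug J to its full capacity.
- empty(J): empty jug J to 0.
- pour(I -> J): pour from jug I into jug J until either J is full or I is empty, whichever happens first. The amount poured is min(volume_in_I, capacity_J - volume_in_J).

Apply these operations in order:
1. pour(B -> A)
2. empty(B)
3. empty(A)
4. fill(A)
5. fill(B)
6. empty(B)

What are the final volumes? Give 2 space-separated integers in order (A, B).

Answer: 3 0

Derivation:
Step 1: pour(B -> A) -> (A=3 B=9)
Step 2: empty(B) -> (A=3 B=0)
Step 3: empty(A) -> (A=0 B=0)
Step 4: fill(A) -> (A=3 B=0)
Step 5: fill(B) -> (A=3 B=12)
Step 6: empty(B) -> (A=3 B=0)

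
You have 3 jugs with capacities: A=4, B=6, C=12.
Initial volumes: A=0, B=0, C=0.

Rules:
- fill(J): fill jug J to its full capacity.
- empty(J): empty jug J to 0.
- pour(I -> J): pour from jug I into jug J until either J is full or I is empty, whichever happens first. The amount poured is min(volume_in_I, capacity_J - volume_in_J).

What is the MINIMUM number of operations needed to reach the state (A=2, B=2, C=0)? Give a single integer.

BFS from (A=0, B=0, C=0). One shortest path:
  1. fill(A) -> (A=4 B=0 C=0)
  2. fill(C) -> (A=4 B=0 C=12)
  3. pour(A -> B) -> (A=0 B=4 C=12)
  4. pour(C -> A) -> (A=4 B=4 C=8)
  5. pour(A -> B) -> (A=2 B=6 C=8)
  6. pour(B -> C) -> (A=2 B=2 C=12)
  7. empty(C) -> (A=2 B=2 C=0)
Reached target in 7 moves.

Answer: 7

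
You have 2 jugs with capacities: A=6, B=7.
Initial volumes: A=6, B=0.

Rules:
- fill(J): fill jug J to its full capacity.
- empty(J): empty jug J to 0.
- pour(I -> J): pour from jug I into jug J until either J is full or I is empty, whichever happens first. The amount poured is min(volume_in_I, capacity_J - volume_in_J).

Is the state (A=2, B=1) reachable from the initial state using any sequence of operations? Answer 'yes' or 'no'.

Answer: no

Derivation:
BFS explored all 26 reachable states.
Reachable set includes: (0,0), (0,1), (0,2), (0,3), (0,4), (0,5), (0,6), (0,7), (1,0), (1,7), (2,0), (2,7) ...
Target (A=2, B=1) not in reachable set → no.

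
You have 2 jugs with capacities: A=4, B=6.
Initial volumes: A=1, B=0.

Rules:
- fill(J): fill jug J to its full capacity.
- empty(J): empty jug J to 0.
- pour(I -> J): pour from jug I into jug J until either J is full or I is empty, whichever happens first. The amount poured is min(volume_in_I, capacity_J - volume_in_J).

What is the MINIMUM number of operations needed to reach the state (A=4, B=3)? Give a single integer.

Answer: 2

Derivation:
BFS from (A=1, B=0). One shortest path:
  1. fill(B) -> (A=1 B=6)
  2. pour(B -> A) -> (A=4 B=3)
Reached target in 2 moves.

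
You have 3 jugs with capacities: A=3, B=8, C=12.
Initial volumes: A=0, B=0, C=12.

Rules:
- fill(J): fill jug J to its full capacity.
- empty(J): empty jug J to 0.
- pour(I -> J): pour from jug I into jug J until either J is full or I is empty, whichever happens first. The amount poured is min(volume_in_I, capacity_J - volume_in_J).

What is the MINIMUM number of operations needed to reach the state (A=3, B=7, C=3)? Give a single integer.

Answer: 8

Derivation:
BFS from (A=0, B=0, C=12). One shortest path:
  1. fill(A) -> (A=3 B=0 C=12)
  2. pour(A -> B) -> (A=0 B=3 C=12)
  3. fill(A) -> (A=3 B=3 C=12)
  4. pour(C -> B) -> (A=3 B=8 C=7)
  5. empty(B) -> (A=3 B=0 C=7)
  6. pour(C -> B) -> (A=3 B=7 C=0)
  7. pour(A -> C) -> (A=0 B=7 C=3)
  8. fill(A) -> (A=3 B=7 C=3)
Reached target in 8 moves.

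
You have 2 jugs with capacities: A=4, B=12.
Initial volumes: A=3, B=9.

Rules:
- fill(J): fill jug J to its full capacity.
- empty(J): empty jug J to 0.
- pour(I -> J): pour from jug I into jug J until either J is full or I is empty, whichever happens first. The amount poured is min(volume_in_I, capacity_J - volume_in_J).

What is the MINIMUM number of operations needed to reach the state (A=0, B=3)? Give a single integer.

BFS from (A=3, B=9). One shortest path:
  1. empty(B) -> (A=3 B=0)
  2. pour(A -> B) -> (A=0 B=3)
Reached target in 2 moves.

Answer: 2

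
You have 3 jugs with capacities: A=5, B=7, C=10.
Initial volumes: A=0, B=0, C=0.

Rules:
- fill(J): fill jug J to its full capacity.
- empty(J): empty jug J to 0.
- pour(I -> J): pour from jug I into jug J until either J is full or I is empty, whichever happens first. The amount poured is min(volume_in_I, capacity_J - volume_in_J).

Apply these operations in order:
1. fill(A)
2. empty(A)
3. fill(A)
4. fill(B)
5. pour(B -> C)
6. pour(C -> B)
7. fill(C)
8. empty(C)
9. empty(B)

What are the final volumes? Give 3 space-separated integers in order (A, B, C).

Step 1: fill(A) -> (A=5 B=0 C=0)
Step 2: empty(A) -> (A=0 B=0 C=0)
Step 3: fill(A) -> (A=5 B=0 C=0)
Step 4: fill(B) -> (A=5 B=7 C=0)
Step 5: pour(B -> C) -> (A=5 B=0 C=7)
Step 6: pour(C -> B) -> (A=5 B=7 C=0)
Step 7: fill(C) -> (A=5 B=7 C=10)
Step 8: empty(C) -> (A=5 B=7 C=0)
Step 9: empty(B) -> (A=5 B=0 C=0)

Answer: 5 0 0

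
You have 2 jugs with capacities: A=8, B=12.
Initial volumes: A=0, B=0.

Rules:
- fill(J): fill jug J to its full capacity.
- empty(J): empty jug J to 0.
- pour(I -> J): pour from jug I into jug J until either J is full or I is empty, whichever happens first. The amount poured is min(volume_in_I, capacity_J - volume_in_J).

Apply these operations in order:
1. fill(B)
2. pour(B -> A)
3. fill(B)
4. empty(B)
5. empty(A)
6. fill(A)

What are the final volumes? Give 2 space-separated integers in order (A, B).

Answer: 8 0

Derivation:
Step 1: fill(B) -> (A=0 B=12)
Step 2: pour(B -> A) -> (A=8 B=4)
Step 3: fill(B) -> (A=8 B=12)
Step 4: empty(B) -> (A=8 B=0)
Step 5: empty(A) -> (A=0 B=0)
Step 6: fill(A) -> (A=8 B=0)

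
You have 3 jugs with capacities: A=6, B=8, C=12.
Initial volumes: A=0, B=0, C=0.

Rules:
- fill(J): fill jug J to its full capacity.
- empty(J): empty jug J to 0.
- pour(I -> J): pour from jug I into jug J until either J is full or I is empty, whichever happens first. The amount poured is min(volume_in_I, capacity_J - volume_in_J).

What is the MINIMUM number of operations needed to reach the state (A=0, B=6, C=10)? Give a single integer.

Answer: 6

Derivation:
BFS from (A=0, B=0, C=0). One shortest path:
  1. fill(B) -> (A=0 B=8 C=0)
  2. pour(B -> A) -> (A=6 B=2 C=0)
  3. pour(B -> C) -> (A=6 B=0 C=2)
  4. fill(B) -> (A=6 B=8 C=2)
  5. pour(B -> C) -> (A=6 B=0 C=10)
  6. pour(A -> B) -> (A=0 B=6 C=10)
Reached target in 6 moves.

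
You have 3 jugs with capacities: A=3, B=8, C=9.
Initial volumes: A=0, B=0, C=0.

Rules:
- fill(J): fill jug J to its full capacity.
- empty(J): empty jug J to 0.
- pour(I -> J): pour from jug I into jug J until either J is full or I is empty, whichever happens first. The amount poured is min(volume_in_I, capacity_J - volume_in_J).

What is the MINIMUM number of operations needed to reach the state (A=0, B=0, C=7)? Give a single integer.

Answer: 6

Derivation:
BFS from (A=0, B=0, C=0). One shortest path:
  1. fill(B) -> (A=0 B=8 C=0)
  2. pour(B -> C) -> (A=0 B=0 C=8)
  3. fill(B) -> (A=0 B=8 C=8)
  4. pour(B -> C) -> (A=0 B=7 C=9)
  5. empty(C) -> (A=0 B=7 C=0)
  6. pour(B -> C) -> (A=0 B=0 C=7)
Reached target in 6 moves.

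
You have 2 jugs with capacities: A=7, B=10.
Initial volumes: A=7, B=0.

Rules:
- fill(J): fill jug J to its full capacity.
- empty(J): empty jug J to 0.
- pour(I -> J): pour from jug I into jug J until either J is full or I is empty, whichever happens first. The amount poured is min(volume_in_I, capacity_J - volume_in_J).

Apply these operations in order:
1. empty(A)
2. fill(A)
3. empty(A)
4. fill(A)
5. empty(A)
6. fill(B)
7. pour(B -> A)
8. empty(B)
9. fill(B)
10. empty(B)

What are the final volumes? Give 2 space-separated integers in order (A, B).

Step 1: empty(A) -> (A=0 B=0)
Step 2: fill(A) -> (A=7 B=0)
Step 3: empty(A) -> (A=0 B=0)
Step 4: fill(A) -> (A=7 B=0)
Step 5: empty(A) -> (A=0 B=0)
Step 6: fill(B) -> (A=0 B=10)
Step 7: pour(B -> A) -> (A=7 B=3)
Step 8: empty(B) -> (A=7 B=0)
Step 9: fill(B) -> (A=7 B=10)
Step 10: empty(B) -> (A=7 B=0)

Answer: 7 0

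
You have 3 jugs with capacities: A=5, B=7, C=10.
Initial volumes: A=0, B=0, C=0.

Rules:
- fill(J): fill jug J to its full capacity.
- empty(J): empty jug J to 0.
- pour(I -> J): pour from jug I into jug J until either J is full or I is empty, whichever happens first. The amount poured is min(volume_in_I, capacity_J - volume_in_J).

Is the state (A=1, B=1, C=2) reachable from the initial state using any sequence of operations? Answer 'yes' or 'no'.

Answer: no

Derivation:
BFS explored all 312 reachable states.
Reachable set includes: (0,0,0), (0,0,1), (0,0,2), (0,0,3), (0,0,4), (0,0,5), (0,0,6), (0,0,7), (0,0,8), (0,0,9), (0,0,10), (0,1,0) ...
Target (A=1, B=1, C=2) not in reachable set → no.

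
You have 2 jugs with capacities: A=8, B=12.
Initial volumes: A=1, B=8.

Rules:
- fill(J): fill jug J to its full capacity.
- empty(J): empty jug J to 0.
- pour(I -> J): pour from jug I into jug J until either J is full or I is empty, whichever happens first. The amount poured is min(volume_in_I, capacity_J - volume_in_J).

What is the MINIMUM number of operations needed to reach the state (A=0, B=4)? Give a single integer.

BFS from (A=1, B=8). One shortest path:
  1. fill(A) -> (A=8 B=8)
  2. pour(A -> B) -> (A=4 B=12)
  3. empty(B) -> (A=4 B=0)
  4. pour(A -> B) -> (A=0 B=4)
Reached target in 4 moves.

Answer: 4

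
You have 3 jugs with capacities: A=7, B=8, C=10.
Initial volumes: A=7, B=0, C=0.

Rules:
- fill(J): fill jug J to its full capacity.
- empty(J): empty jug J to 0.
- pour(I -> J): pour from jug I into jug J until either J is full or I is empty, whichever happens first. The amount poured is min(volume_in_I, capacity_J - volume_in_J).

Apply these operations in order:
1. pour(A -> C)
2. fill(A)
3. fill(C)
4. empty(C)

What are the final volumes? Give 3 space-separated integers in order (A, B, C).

Answer: 7 0 0

Derivation:
Step 1: pour(A -> C) -> (A=0 B=0 C=7)
Step 2: fill(A) -> (A=7 B=0 C=7)
Step 3: fill(C) -> (A=7 B=0 C=10)
Step 4: empty(C) -> (A=7 B=0 C=0)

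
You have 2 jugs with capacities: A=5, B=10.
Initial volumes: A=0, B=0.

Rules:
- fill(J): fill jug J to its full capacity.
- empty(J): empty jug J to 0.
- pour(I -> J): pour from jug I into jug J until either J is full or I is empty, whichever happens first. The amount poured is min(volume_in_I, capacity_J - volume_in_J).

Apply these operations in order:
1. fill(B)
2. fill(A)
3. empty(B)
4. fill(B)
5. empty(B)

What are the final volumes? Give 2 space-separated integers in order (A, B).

Step 1: fill(B) -> (A=0 B=10)
Step 2: fill(A) -> (A=5 B=10)
Step 3: empty(B) -> (A=5 B=0)
Step 4: fill(B) -> (A=5 B=10)
Step 5: empty(B) -> (A=5 B=0)

Answer: 5 0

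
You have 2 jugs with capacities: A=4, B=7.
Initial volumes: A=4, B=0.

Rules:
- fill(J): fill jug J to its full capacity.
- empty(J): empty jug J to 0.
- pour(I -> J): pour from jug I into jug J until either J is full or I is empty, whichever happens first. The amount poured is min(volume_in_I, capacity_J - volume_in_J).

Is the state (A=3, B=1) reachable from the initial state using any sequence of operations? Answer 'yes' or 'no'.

Answer: no

Derivation:
BFS explored all 22 reachable states.
Reachable set includes: (0,0), (0,1), (0,2), (0,3), (0,4), (0,5), (0,6), (0,7), (1,0), (1,7), (2,0), (2,7) ...
Target (A=3, B=1) not in reachable set → no.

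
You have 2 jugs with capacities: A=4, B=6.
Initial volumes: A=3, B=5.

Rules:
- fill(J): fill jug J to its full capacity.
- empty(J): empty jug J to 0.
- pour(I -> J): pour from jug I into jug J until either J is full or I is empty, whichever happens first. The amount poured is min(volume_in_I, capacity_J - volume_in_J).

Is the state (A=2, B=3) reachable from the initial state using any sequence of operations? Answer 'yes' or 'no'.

Answer: no

Derivation:
BFS explored all 21 reachable states.
Reachable set includes: (0,0), (0,1), (0,2), (0,3), (0,4), (0,5), (0,6), (1,0), (1,6), (2,0), (2,6), (3,0) ...
Target (A=2, B=3) not in reachable set → no.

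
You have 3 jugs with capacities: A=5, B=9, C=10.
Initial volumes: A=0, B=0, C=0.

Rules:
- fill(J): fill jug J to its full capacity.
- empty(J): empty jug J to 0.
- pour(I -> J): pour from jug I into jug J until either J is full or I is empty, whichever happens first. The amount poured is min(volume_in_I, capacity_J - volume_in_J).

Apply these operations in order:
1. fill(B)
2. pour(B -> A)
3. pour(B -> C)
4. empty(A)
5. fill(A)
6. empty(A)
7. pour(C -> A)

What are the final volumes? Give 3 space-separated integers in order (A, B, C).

Step 1: fill(B) -> (A=0 B=9 C=0)
Step 2: pour(B -> A) -> (A=5 B=4 C=0)
Step 3: pour(B -> C) -> (A=5 B=0 C=4)
Step 4: empty(A) -> (A=0 B=0 C=4)
Step 5: fill(A) -> (A=5 B=0 C=4)
Step 6: empty(A) -> (A=0 B=0 C=4)
Step 7: pour(C -> A) -> (A=4 B=0 C=0)

Answer: 4 0 0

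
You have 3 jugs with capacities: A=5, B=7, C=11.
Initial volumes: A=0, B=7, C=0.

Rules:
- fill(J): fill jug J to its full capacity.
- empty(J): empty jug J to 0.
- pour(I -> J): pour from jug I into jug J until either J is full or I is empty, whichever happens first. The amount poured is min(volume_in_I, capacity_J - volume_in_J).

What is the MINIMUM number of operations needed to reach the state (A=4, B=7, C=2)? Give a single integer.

Answer: 8

Derivation:
BFS from (A=0, B=7, C=0). One shortest path:
  1. empty(B) -> (A=0 B=0 C=0)
  2. fill(C) -> (A=0 B=0 C=11)
  3. pour(C -> B) -> (A=0 B=7 C=4)
  4. pour(B -> A) -> (A=5 B=2 C=4)
  5. empty(A) -> (A=0 B=2 C=4)
  6. pour(C -> A) -> (A=4 B=2 C=0)
  7. pour(B -> C) -> (A=4 B=0 C=2)
  8. fill(B) -> (A=4 B=7 C=2)
Reached target in 8 moves.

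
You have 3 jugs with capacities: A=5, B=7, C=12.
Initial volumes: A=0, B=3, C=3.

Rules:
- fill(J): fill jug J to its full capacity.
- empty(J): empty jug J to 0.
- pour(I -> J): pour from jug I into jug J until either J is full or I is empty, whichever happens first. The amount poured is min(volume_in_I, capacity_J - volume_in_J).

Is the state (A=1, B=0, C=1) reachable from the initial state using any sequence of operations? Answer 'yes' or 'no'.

BFS from (A=0, B=3, C=3):
  1. fill(A) -> (A=5 B=3 C=3)
  2. pour(A -> C) -> (A=0 B=3 C=8)
  3. fill(A) -> (A=5 B=3 C=8)
  4. pour(A -> B) -> (A=1 B=7 C=8)
  5. empty(B) -> (A=1 B=0 C=8)
  6. pour(C -> B) -> (A=1 B=7 C=1)
  7. empty(B) -> (A=1 B=0 C=1)
Target reached → yes.

Answer: yes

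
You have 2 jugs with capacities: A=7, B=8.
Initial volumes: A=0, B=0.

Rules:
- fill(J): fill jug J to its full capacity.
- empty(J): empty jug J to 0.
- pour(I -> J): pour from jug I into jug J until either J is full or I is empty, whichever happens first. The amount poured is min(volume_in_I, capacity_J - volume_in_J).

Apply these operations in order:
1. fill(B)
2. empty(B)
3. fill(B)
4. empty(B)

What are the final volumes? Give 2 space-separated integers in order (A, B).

Step 1: fill(B) -> (A=0 B=8)
Step 2: empty(B) -> (A=0 B=0)
Step 3: fill(B) -> (A=0 B=8)
Step 4: empty(B) -> (A=0 B=0)

Answer: 0 0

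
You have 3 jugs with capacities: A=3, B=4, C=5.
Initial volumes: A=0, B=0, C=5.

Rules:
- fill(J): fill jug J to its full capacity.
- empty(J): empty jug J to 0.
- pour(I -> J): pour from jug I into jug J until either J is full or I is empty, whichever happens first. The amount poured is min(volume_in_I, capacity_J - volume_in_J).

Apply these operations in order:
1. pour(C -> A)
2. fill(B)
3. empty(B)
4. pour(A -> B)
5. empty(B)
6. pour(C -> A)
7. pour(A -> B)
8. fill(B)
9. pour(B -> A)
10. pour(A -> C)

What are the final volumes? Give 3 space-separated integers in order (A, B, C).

Step 1: pour(C -> A) -> (A=3 B=0 C=2)
Step 2: fill(B) -> (A=3 B=4 C=2)
Step 3: empty(B) -> (A=3 B=0 C=2)
Step 4: pour(A -> B) -> (A=0 B=3 C=2)
Step 5: empty(B) -> (A=0 B=0 C=2)
Step 6: pour(C -> A) -> (A=2 B=0 C=0)
Step 7: pour(A -> B) -> (A=0 B=2 C=0)
Step 8: fill(B) -> (A=0 B=4 C=0)
Step 9: pour(B -> A) -> (A=3 B=1 C=0)
Step 10: pour(A -> C) -> (A=0 B=1 C=3)

Answer: 0 1 3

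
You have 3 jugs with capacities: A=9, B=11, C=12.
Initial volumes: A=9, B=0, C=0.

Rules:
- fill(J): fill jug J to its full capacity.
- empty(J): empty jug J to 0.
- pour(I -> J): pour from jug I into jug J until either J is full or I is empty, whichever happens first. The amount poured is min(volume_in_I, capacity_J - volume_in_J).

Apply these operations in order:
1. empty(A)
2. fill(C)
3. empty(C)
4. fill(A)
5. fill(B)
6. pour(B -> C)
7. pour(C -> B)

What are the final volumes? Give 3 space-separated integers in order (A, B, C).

Answer: 9 11 0

Derivation:
Step 1: empty(A) -> (A=0 B=0 C=0)
Step 2: fill(C) -> (A=0 B=0 C=12)
Step 3: empty(C) -> (A=0 B=0 C=0)
Step 4: fill(A) -> (A=9 B=0 C=0)
Step 5: fill(B) -> (A=9 B=11 C=0)
Step 6: pour(B -> C) -> (A=9 B=0 C=11)
Step 7: pour(C -> B) -> (A=9 B=11 C=0)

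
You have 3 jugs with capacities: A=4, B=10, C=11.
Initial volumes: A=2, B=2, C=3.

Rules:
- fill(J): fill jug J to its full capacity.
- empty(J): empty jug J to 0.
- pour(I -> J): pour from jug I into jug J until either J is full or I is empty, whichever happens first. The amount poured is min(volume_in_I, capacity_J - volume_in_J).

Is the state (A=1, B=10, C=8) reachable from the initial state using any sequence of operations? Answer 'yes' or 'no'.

BFS from (A=2, B=2, C=3):
  1. fill(A) -> (A=4 B=2 C=3)
  2. pour(C -> B) -> (A=4 B=5 C=0)
  3. pour(A -> C) -> (A=0 B=5 C=4)
  4. pour(B -> A) -> (A=4 B=1 C=4)
  5. pour(A -> C) -> (A=0 B=1 C=8)
  6. pour(B -> A) -> (A=1 B=0 C=8)
  7. fill(B) -> (A=1 B=10 C=8)
Target reached → yes.

Answer: yes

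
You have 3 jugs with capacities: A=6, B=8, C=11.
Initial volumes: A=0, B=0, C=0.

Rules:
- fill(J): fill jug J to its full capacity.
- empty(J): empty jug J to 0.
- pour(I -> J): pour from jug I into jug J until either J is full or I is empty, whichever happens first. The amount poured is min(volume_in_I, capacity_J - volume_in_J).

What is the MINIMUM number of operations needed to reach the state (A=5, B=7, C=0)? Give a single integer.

Answer: 8

Derivation:
BFS from (A=0, B=0, C=0). One shortest path:
  1. fill(A) -> (A=6 B=0 C=0)
  2. pour(A -> B) -> (A=0 B=6 C=0)
  3. fill(A) -> (A=6 B=6 C=0)
  4. pour(A -> C) -> (A=0 B=6 C=6)
  5. pour(B -> C) -> (A=0 B=1 C=11)
  6. pour(C -> A) -> (A=6 B=1 C=5)
  7. pour(A -> B) -> (A=0 B=7 C=5)
  8. pour(C -> A) -> (A=5 B=7 C=0)
Reached target in 8 moves.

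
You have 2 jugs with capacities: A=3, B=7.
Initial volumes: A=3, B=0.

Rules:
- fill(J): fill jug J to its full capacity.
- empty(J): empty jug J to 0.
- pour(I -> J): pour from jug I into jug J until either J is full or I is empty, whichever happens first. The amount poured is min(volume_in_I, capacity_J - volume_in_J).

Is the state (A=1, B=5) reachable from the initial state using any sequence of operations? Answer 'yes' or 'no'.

BFS explored all 20 reachable states.
Reachable set includes: (0,0), (0,1), (0,2), (0,3), (0,4), (0,5), (0,6), (0,7), (1,0), (1,7), (2,0), (2,7) ...
Target (A=1, B=5) not in reachable set → no.

Answer: no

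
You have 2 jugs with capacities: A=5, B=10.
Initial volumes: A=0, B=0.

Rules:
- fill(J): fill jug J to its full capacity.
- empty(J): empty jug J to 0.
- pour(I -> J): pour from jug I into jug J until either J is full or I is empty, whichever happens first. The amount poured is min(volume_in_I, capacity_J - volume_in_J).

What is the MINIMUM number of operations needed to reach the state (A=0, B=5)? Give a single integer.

Answer: 2

Derivation:
BFS from (A=0, B=0). One shortest path:
  1. fill(A) -> (A=5 B=0)
  2. pour(A -> B) -> (A=0 B=5)
Reached target in 2 moves.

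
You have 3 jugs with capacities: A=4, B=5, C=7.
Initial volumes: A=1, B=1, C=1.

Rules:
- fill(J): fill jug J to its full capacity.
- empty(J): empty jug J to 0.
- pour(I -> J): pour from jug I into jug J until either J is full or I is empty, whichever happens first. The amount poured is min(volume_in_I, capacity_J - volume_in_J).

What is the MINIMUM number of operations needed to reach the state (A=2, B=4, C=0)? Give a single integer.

Answer: 4

Derivation:
BFS from (A=1, B=1, C=1). One shortest path:
  1. fill(A) -> (A=4 B=1 C=1)
  2. pour(B -> C) -> (A=4 B=0 C=2)
  3. pour(A -> B) -> (A=0 B=4 C=2)
  4. pour(C -> A) -> (A=2 B=4 C=0)
Reached target in 4 moves.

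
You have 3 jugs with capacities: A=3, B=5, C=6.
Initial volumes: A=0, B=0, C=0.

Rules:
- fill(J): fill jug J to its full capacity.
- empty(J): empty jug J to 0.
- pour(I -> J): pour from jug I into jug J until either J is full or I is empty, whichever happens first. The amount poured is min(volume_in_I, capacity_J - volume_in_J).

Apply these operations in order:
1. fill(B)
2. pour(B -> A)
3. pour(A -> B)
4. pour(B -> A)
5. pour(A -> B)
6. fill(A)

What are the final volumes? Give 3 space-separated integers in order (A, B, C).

Step 1: fill(B) -> (A=0 B=5 C=0)
Step 2: pour(B -> A) -> (A=3 B=2 C=0)
Step 3: pour(A -> B) -> (A=0 B=5 C=0)
Step 4: pour(B -> A) -> (A=3 B=2 C=0)
Step 5: pour(A -> B) -> (A=0 B=5 C=0)
Step 6: fill(A) -> (A=3 B=5 C=0)

Answer: 3 5 0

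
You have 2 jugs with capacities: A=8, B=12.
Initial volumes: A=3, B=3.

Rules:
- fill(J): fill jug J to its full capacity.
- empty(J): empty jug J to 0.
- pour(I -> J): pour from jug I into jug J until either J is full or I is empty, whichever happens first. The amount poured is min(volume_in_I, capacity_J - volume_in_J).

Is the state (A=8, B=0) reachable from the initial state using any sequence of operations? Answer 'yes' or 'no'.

Answer: yes

Derivation:
BFS from (A=3, B=3):
  1. fill(A) -> (A=8 B=3)
  2. empty(B) -> (A=8 B=0)
Target reached → yes.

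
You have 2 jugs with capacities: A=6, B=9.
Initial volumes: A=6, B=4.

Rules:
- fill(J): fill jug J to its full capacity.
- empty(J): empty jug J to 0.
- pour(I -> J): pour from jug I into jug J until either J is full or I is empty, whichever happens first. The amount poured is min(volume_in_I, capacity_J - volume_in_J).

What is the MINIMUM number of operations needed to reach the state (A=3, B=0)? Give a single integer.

Answer: 5

Derivation:
BFS from (A=6, B=4). One shortest path:
  1. empty(A) -> (A=0 B=4)
  2. fill(B) -> (A=0 B=9)
  3. pour(B -> A) -> (A=6 B=3)
  4. empty(A) -> (A=0 B=3)
  5. pour(B -> A) -> (A=3 B=0)
Reached target in 5 moves.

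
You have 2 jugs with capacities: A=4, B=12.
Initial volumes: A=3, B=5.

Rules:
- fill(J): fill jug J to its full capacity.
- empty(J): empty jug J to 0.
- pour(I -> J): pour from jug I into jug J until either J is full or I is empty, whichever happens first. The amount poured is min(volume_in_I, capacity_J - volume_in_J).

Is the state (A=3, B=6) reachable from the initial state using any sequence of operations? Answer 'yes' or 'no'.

Answer: no

Derivation:
BFS explored all 25 reachable states.
Reachable set includes: (0,0), (0,1), (0,3), (0,4), (0,5), (0,7), (0,8), (0,9), (0,11), (0,12), (1,0), (1,12) ...
Target (A=3, B=6) not in reachable set → no.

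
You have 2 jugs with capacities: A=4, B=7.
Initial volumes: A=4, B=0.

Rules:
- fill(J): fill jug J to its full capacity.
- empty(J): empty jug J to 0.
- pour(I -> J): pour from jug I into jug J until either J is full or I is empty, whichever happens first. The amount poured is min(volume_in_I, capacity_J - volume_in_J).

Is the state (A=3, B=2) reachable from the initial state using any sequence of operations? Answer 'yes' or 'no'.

Answer: no

Derivation:
BFS explored all 22 reachable states.
Reachable set includes: (0,0), (0,1), (0,2), (0,3), (0,4), (0,5), (0,6), (0,7), (1,0), (1,7), (2,0), (2,7) ...
Target (A=3, B=2) not in reachable set → no.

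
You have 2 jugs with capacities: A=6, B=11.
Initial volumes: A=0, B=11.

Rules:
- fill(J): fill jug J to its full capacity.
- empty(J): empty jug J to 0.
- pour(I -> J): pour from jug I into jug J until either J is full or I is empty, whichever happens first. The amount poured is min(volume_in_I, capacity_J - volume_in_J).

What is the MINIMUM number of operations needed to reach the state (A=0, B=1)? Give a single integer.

BFS from (A=0, B=11). One shortest path:
  1. fill(A) -> (A=6 B=11)
  2. empty(B) -> (A=6 B=0)
  3. pour(A -> B) -> (A=0 B=6)
  4. fill(A) -> (A=6 B=6)
  5. pour(A -> B) -> (A=1 B=11)
  6. empty(B) -> (A=1 B=0)
  7. pour(A -> B) -> (A=0 B=1)
Reached target in 7 moves.

Answer: 7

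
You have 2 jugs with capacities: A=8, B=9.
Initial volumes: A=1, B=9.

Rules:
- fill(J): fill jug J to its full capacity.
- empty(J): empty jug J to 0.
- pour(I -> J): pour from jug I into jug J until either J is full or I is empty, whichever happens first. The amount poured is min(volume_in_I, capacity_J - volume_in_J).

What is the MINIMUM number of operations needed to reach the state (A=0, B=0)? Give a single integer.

BFS from (A=1, B=9). One shortest path:
  1. empty(A) -> (A=0 B=9)
  2. empty(B) -> (A=0 B=0)
Reached target in 2 moves.

Answer: 2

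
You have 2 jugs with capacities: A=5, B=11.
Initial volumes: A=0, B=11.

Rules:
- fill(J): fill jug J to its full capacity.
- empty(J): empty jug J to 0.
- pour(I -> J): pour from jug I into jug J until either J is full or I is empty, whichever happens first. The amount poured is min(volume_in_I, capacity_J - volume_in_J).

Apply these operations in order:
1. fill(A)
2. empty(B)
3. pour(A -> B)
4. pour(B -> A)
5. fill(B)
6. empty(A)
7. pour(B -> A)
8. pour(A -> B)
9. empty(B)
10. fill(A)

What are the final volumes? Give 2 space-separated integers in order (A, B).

Answer: 5 0

Derivation:
Step 1: fill(A) -> (A=5 B=11)
Step 2: empty(B) -> (A=5 B=0)
Step 3: pour(A -> B) -> (A=0 B=5)
Step 4: pour(B -> A) -> (A=5 B=0)
Step 5: fill(B) -> (A=5 B=11)
Step 6: empty(A) -> (A=0 B=11)
Step 7: pour(B -> A) -> (A=5 B=6)
Step 8: pour(A -> B) -> (A=0 B=11)
Step 9: empty(B) -> (A=0 B=0)
Step 10: fill(A) -> (A=5 B=0)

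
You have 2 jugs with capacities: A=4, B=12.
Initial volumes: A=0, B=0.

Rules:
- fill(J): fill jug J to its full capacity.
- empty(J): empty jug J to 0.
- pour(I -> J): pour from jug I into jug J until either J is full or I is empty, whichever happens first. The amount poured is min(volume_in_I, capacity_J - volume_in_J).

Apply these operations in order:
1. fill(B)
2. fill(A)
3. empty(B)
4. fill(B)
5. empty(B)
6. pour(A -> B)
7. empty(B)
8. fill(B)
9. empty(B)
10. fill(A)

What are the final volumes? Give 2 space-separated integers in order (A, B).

Answer: 4 0

Derivation:
Step 1: fill(B) -> (A=0 B=12)
Step 2: fill(A) -> (A=4 B=12)
Step 3: empty(B) -> (A=4 B=0)
Step 4: fill(B) -> (A=4 B=12)
Step 5: empty(B) -> (A=4 B=0)
Step 6: pour(A -> B) -> (A=0 B=4)
Step 7: empty(B) -> (A=0 B=0)
Step 8: fill(B) -> (A=0 B=12)
Step 9: empty(B) -> (A=0 B=0)
Step 10: fill(A) -> (A=4 B=0)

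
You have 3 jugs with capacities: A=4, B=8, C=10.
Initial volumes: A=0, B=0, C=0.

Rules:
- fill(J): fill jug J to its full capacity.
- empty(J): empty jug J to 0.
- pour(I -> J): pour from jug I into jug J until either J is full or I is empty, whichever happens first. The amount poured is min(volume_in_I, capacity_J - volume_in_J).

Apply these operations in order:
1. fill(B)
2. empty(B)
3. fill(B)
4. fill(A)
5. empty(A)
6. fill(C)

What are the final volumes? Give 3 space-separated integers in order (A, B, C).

Step 1: fill(B) -> (A=0 B=8 C=0)
Step 2: empty(B) -> (A=0 B=0 C=0)
Step 3: fill(B) -> (A=0 B=8 C=0)
Step 4: fill(A) -> (A=4 B=8 C=0)
Step 5: empty(A) -> (A=0 B=8 C=0)
Step 6: fill(C) -> (A=0 B=8 C=10)

Answer: 0 8 10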